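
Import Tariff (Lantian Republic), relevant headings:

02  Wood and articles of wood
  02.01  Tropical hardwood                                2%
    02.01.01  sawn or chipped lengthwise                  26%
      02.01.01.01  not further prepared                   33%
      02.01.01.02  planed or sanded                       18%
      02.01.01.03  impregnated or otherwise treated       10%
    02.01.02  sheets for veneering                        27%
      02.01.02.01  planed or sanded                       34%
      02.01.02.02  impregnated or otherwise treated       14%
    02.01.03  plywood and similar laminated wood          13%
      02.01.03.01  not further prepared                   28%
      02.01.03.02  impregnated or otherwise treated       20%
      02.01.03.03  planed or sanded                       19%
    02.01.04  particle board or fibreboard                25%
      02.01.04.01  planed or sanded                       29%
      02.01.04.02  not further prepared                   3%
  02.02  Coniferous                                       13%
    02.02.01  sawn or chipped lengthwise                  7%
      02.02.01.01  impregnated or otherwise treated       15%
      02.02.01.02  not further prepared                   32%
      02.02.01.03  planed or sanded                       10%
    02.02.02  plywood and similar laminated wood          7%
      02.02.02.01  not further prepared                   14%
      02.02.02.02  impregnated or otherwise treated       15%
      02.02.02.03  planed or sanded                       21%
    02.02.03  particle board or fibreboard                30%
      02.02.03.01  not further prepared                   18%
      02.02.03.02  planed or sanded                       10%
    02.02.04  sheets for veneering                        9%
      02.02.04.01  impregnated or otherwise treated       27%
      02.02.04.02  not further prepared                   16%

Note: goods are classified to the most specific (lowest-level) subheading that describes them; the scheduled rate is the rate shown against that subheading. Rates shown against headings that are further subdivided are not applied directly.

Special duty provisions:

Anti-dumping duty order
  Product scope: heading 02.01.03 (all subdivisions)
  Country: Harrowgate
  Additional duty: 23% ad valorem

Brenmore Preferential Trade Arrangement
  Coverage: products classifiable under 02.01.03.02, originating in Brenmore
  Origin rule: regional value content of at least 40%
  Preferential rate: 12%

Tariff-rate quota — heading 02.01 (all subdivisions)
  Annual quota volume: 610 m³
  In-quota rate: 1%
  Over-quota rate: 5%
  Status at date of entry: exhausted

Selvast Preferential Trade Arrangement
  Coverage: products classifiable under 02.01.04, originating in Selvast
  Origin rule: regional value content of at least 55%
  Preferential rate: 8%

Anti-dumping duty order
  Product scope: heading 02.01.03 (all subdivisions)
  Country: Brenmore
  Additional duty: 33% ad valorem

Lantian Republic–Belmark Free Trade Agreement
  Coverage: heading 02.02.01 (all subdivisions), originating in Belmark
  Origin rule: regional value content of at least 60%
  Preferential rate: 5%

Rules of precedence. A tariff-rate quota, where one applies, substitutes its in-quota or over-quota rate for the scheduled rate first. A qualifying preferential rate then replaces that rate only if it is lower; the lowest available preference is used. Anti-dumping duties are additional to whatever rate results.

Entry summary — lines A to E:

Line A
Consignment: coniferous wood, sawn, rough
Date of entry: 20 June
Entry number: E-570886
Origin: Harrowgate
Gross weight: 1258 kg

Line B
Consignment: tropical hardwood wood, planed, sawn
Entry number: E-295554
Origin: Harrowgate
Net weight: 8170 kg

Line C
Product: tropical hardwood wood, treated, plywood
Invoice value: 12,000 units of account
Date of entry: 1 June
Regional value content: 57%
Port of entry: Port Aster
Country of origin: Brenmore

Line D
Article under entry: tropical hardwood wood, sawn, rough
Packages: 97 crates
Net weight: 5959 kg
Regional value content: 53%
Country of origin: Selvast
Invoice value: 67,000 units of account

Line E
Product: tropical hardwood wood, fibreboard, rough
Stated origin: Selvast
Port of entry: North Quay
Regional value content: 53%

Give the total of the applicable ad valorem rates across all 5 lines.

85%

Line A: coniferous → 02.02; sawn → 02.02.01; rough → 02.02.01.02. Scheduled 32%. No special measure applies. → 32%.
Line B: tropical hardwood → 02.01; sawn → 02.01.01; planed → 02.01.01.02. Scheduled 18%. quota on 02.01 exhausted → over-quota 5%. → 5%.
Line C: tropical hardwood → 02.01; plywood → 02.01.03; treated → 02.01.03.02. Scheduled 20%. quota on 02.01 exhausted → over-quota 5%; Brenmore agreement on 02.01.03.02: RVC ≥ 40% → 12% available; preference 12% not lower than 5% → no reduction; anti-dumping (Brenmore, 02.01.03): +33%; total 5% + 33% = 38%. → 38%.
Line D: tropical hardwood → 02.01; sawn → 02.01.01; rough → 02.01.01.01. Scheduled 33%. quota on 02.01 exhausted → over-quota 5%; Selvast agreement on 02.01.04: 02.01.01.01 not covered. → 5%.
Line E: tropical hardwood → 02.01; fibreboard → 02.01.04; rough → 02.01.04.02. Scheduled 3%. quota on 02.01 exhausted → over-quota 5%; Selvast agreement on 02.01.04: RVC < 55%. → 5%.
Sum: 32% + 5% + 38% + 5% + 5% = 85%.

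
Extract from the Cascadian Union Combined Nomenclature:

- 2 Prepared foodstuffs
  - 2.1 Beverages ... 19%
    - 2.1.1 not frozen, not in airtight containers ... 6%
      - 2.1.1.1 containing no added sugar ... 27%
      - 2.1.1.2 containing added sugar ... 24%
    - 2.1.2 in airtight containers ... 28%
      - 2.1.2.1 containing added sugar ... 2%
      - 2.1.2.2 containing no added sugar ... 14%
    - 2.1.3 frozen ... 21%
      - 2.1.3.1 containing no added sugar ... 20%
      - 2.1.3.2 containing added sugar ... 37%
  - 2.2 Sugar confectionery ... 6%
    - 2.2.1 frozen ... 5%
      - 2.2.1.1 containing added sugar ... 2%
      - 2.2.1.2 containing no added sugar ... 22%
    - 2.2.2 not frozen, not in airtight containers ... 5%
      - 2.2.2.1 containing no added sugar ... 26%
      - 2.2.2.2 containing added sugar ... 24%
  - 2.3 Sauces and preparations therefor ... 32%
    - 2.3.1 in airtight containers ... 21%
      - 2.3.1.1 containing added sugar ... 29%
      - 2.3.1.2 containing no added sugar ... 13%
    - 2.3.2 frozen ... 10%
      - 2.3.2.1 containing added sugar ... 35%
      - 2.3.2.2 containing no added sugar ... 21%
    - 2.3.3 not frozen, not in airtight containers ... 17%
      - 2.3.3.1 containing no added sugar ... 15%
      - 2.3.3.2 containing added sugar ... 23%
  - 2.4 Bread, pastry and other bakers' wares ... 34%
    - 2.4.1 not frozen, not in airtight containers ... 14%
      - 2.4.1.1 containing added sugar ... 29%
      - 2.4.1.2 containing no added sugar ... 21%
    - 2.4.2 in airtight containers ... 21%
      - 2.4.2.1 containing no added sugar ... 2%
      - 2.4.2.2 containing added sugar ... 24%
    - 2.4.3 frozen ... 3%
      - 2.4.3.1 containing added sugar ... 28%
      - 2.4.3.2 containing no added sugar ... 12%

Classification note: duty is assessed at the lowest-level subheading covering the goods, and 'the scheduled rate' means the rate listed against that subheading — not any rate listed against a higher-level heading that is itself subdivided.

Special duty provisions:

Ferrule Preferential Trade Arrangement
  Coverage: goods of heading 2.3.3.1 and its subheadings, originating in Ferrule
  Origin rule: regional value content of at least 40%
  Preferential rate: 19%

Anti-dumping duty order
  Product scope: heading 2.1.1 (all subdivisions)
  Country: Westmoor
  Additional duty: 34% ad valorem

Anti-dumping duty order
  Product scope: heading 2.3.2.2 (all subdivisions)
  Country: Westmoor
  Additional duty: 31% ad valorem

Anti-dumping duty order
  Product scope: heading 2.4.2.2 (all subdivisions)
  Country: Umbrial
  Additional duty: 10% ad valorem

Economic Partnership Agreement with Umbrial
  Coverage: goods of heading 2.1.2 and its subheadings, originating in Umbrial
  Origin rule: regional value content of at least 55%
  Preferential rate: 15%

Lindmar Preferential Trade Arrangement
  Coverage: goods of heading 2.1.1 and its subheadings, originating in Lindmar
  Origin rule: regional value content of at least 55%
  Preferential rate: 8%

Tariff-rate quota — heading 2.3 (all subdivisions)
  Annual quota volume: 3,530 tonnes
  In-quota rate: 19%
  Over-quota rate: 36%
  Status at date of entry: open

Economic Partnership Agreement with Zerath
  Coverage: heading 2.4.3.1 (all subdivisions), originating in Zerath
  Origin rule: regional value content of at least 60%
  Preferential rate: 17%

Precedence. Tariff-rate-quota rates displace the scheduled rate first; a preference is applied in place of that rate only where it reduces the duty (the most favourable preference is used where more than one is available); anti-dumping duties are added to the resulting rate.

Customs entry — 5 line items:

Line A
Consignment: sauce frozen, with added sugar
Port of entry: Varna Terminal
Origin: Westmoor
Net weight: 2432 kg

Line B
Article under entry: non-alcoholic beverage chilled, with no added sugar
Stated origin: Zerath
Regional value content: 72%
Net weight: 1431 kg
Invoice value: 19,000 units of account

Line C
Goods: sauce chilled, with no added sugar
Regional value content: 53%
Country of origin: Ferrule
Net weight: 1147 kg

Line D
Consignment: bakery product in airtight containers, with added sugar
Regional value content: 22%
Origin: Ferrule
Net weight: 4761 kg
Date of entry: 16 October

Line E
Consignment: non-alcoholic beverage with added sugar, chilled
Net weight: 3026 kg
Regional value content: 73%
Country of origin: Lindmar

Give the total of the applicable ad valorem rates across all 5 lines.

97%

Line A: sauce → 2.3; frozen → 2.3.2; with added sugar → 2.3.2.1. Scheduled 35%. quota on 2.3 open → in-quota 19%. → 19%.
Line B: non-alcoholic beverage → 2.1; chilled → 2.1.1; with no added sugar → 2.1.1.1. Scheduled 27%. Zerath agreement on 2.4.3.1: 2.1.1.1 not covered. → 27%.
Line C: sauce → 2.3; chilled → 2.3.3; with no added sugar → 2.3.3.1. Scheduled 15%. quota on 2.3 open → in-quota 19%; Ferrule agreement on 2.3.3.1: RVC ≥ 40% → 19% available; preference 19% not lower than 19% → no reduction. → 19%.
Line D: bakery product → 2.4; in airtight containers → 2.4.2; with added sugar → 2.4.2.2. Scheduled 24%. Ferrule agreement on 2.3.3.1: 2.4.2.2 not covered. → 24%.
Line E: non-alcoholic beverage → 2.1; chilled → 2.1.1; with added sugar → 2.1.1.2. Scheduled 24%. Lindmar agreement on 2.1.1: RVC ≥ 55% → 8% available; preferential 8%. → 8%.
Sum: 19% + 27% + 19% + 24% + 8% = 97%.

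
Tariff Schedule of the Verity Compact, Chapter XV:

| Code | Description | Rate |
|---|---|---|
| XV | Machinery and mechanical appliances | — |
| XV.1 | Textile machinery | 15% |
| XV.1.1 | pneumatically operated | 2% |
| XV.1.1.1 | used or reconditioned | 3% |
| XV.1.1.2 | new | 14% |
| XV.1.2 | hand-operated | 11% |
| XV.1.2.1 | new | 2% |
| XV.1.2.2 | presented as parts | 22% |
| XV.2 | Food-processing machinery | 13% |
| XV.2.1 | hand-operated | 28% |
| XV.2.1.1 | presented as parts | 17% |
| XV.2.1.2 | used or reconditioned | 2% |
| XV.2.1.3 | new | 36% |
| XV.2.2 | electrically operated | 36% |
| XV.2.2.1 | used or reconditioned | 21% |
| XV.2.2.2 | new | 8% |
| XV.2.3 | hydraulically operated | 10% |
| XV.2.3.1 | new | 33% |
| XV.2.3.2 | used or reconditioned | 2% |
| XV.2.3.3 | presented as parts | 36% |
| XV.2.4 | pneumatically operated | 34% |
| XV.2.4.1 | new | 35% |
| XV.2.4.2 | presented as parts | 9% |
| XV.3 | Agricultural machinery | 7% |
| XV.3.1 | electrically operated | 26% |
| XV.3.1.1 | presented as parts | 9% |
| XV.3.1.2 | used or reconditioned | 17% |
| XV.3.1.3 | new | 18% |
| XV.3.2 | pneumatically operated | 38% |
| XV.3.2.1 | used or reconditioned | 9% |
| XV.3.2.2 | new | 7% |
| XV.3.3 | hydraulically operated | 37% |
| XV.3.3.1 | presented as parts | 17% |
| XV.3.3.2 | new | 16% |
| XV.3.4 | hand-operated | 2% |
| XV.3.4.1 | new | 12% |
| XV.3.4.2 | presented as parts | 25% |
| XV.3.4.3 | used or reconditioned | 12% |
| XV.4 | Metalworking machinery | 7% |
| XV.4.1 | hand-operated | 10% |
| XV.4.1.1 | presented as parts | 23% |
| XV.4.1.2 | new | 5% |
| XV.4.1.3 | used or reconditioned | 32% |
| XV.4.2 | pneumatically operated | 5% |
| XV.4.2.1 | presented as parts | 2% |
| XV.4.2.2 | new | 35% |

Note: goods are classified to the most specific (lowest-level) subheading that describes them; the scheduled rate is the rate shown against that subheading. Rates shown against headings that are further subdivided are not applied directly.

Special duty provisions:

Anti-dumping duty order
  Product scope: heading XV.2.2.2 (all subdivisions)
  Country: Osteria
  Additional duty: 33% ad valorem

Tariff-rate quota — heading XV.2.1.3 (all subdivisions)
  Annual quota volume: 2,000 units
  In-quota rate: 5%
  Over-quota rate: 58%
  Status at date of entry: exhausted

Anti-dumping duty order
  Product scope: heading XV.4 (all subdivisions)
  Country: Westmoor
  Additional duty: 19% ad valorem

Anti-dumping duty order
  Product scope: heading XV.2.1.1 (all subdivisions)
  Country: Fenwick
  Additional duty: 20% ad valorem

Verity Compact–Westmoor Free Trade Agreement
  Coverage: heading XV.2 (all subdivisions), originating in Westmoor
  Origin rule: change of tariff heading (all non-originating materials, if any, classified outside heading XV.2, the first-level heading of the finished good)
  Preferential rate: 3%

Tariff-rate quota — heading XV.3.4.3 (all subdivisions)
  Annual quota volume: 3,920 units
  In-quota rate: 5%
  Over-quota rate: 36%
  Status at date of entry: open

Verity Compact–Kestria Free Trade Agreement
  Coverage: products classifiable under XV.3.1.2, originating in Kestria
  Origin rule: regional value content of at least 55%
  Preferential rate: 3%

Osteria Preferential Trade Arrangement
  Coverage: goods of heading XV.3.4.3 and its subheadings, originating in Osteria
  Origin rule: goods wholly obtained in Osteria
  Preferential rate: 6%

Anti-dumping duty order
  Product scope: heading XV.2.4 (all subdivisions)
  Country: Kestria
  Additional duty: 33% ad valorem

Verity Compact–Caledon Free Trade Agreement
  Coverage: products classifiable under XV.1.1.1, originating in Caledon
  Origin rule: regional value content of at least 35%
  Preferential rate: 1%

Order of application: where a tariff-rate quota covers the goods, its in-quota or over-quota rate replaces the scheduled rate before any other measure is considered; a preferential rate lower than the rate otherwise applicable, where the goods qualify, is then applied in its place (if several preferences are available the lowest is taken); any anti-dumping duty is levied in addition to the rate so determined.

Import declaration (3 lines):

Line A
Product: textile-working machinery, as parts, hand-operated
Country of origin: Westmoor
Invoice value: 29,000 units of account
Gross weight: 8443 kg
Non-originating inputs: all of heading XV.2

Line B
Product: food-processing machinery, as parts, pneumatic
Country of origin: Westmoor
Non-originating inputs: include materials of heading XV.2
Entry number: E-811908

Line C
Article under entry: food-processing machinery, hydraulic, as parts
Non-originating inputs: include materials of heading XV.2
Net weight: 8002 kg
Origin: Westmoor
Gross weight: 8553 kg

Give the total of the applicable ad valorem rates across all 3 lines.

67%

Line A: textile-working → XV.1; hand-operated → XV.1.2; as parts → XV.1.2.2. Scheduled 22%. Westmoor agreement on XV.2: XV.1.2.2 not covered. → 22%.
Line B: food-processing → XV.2; pneumatic → XV.2.4; as parts → XV.2.4.2. Scheduled 9%. Westmoor agreement on XV.2: CTH not met. → 9%.
Line C: food-processing → XV.2; hydraulic → XV.2.3; as parts → XV.2.3.3. Scheduled 36%. Westmoor agreement on XV.2: CTH not met. → 36%.
Sum: 22% + 9% + 36% = 67%.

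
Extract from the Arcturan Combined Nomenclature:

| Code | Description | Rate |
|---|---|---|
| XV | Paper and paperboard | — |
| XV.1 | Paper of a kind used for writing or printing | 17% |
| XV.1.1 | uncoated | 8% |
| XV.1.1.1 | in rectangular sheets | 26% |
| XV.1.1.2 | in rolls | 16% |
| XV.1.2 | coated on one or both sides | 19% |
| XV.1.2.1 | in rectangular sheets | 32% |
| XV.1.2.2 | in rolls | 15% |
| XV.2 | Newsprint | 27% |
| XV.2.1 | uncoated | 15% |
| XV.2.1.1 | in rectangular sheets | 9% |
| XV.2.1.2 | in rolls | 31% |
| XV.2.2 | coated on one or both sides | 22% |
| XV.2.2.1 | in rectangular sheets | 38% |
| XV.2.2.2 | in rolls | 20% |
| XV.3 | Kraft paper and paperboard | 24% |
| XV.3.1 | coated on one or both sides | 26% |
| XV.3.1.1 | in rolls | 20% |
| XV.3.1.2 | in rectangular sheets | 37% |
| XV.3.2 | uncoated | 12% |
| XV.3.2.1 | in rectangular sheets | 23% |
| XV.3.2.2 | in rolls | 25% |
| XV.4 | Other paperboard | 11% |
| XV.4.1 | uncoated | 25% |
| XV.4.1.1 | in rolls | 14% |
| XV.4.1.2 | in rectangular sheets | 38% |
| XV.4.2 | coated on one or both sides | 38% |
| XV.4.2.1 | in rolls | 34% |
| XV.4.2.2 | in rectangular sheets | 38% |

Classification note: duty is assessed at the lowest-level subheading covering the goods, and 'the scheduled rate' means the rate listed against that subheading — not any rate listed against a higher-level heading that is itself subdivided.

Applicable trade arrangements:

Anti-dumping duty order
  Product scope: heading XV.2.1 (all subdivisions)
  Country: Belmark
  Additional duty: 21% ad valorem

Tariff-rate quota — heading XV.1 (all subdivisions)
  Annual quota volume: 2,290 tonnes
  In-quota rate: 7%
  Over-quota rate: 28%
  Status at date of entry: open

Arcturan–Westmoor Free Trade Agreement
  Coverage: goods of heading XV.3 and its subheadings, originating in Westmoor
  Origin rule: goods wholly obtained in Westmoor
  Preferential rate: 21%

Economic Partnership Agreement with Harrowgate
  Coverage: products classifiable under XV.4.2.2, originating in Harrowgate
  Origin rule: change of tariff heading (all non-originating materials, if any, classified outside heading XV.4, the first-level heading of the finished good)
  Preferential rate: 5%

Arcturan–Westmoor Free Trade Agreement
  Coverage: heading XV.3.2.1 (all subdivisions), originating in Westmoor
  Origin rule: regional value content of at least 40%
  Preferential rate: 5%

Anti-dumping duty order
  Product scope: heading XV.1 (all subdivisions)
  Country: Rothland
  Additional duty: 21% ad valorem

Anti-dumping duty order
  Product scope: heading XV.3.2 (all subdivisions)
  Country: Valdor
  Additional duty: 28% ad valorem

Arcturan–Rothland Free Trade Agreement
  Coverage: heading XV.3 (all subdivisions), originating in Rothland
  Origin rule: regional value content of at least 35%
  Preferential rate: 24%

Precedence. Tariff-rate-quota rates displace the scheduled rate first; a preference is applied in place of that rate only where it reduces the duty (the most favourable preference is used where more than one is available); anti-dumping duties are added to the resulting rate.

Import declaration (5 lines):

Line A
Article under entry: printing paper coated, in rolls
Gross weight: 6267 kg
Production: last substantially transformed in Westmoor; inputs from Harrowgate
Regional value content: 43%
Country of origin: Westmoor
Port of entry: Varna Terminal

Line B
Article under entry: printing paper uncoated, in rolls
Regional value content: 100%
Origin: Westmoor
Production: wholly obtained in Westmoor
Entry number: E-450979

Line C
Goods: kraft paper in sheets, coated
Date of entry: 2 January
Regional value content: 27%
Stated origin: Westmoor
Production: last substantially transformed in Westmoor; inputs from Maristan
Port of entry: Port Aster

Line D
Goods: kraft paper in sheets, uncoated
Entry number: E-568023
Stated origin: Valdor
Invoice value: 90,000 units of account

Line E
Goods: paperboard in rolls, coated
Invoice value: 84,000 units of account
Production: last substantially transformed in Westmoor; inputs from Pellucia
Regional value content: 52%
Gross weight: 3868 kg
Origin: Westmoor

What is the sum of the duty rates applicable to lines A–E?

Line A: printing paper → XV.1; coated → XV.1.2; in rolls → XV.1.2.2. Scheduled 15%. quota on XV.1 open → in-quota 7%; Westmoor agreement on XV.3: XV.1.2.2 not covered; Westmoor agreement on XV.3.2.1: XV.1.2.2 not covered. → 7%.
Line B: printing paper → XV.1; uncoated → XV.1.1; in rolls → XV.1.1.2. Scheduled 16%. quota on XV.1 open → in-quota 7%; Westmoor agreement on XV.3: XV.1.1.2 not covered; Westmoor agreement on XV.3.2.1: XV.1.1.2 not covered. → 7%.
Line C: kraft paper → XV.3; coated → XV.3.1; in sheets → XV.3.1.2. Scheduled 37%. Westmoor agreement on XV.3: not wholly obtained; Westmoor agreement on XV.3.2.1: XV.3.1.2 not covered. → 37%.
Line D: kraft paper → XV.3; uncoated → XV.3.2; in sheets → XV.3.2.1. Scheduled 23%. anti-dumping (Valdor, XV.3.2): +28%; total 23% + 28% = 51%. → 51%.
Line E: paperboard → XV.4; coated → XV.4.2; in rolls → XV.4.2.1. Scheduled 34%. Westmoor agreement on XV.3: XV.4.2.1 not covered; Westmoor agreement on XV.3.2.1: XV.4.2.1 not covered. → 34%.
Sum: 7% + 7% + 37% + 51% + 34% = 136%.

136%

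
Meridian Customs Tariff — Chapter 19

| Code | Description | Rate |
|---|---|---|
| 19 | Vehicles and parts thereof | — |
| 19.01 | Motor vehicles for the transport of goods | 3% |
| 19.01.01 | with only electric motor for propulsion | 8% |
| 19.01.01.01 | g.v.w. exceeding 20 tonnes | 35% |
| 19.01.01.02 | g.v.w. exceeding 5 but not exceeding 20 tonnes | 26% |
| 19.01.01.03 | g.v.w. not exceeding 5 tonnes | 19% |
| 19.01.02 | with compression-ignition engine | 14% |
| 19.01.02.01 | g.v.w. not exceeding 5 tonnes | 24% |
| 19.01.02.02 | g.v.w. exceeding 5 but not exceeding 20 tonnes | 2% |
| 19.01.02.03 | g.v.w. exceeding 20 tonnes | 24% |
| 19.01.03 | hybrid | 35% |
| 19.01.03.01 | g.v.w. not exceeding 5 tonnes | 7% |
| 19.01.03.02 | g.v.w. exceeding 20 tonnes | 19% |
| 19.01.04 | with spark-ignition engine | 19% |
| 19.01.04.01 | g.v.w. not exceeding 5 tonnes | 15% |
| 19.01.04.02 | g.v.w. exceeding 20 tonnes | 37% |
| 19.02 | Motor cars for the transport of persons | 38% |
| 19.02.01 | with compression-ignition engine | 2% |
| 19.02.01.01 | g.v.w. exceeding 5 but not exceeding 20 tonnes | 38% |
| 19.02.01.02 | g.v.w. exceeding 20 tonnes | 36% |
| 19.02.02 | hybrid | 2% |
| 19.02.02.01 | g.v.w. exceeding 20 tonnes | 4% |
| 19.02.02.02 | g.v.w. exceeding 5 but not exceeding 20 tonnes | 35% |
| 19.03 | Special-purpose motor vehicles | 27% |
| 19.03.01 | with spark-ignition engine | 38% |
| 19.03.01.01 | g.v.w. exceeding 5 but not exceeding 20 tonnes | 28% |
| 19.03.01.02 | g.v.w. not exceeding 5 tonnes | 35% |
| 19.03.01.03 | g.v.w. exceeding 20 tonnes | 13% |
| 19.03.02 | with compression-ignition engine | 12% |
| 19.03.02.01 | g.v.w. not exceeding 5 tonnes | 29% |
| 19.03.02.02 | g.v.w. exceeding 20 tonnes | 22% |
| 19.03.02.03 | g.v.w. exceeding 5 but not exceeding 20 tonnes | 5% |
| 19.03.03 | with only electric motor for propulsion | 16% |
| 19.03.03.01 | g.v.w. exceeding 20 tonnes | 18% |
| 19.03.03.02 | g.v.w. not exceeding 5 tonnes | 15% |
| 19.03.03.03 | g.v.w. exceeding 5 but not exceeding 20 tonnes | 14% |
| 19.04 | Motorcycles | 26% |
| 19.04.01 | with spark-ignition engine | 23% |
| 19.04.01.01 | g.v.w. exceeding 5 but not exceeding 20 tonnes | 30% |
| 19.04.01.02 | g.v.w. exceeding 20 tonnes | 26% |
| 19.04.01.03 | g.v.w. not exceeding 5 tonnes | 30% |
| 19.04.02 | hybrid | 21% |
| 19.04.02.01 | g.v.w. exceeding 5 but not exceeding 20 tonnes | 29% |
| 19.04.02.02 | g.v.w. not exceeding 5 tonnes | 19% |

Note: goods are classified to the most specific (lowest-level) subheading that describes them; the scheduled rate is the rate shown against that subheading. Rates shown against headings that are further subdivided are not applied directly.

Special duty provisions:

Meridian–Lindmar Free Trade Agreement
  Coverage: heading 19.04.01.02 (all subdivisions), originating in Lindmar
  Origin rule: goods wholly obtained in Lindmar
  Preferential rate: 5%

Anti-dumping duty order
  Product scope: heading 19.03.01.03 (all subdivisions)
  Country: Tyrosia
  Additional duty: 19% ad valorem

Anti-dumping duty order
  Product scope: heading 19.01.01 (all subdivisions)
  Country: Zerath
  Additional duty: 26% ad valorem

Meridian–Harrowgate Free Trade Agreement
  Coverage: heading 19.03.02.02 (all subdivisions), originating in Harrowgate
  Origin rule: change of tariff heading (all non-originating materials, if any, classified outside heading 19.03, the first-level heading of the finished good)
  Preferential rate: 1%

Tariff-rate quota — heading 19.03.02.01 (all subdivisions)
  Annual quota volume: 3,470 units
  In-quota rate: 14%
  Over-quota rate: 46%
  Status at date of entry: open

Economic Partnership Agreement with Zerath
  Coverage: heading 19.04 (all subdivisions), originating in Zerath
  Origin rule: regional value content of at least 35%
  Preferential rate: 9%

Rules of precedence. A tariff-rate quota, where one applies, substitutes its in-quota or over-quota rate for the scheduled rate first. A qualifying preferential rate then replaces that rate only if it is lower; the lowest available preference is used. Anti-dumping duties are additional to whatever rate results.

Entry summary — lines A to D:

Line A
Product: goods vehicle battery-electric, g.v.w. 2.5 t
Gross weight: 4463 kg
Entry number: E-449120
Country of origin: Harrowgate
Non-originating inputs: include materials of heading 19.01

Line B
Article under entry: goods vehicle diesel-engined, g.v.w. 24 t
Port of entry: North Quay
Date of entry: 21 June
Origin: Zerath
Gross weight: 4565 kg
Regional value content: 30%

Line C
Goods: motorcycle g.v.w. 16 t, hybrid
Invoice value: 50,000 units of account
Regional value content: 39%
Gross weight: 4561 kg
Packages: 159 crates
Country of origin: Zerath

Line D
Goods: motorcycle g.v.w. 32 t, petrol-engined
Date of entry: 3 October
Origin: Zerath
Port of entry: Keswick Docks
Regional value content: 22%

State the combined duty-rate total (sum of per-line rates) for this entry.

Line A: goods vehicle → 19.01; battery-electric → 19.01.01; g.v.w. 2.5 t → 19.01.01.03. Scheduled 19%. Harrowgate agreement on 19.03.02.02: 19.01.01.03 not covered. → 19%.
Line B: goods vehicle → 19.01; diesel-engined → 19.01.02; g.v.w. 24 t → 19.01.02.03. Scheduled 24%. Zerath agreement on 19.04: 19.01.02.03 not covered. → 24%.
Line C: motorcycle → 19.04; hybrid → 19.04.02; g.v.w. 16 t → 19.04.02.01. Scheduled 29%. Zerath agreement on 19.04: RVC ≥ 35% → 9% available; preferential 9%. → 9%.
Line D: motorcycle → 19.04; petrol-engined → 19.04.01; g.v.w. 32 t → 19.04.01.02. Scheduled 26%. Zerath agreement on 19.04: RVC < 35%. → 26%.
Sum: 19% + 24% + 9% + 26% = 78%.

78%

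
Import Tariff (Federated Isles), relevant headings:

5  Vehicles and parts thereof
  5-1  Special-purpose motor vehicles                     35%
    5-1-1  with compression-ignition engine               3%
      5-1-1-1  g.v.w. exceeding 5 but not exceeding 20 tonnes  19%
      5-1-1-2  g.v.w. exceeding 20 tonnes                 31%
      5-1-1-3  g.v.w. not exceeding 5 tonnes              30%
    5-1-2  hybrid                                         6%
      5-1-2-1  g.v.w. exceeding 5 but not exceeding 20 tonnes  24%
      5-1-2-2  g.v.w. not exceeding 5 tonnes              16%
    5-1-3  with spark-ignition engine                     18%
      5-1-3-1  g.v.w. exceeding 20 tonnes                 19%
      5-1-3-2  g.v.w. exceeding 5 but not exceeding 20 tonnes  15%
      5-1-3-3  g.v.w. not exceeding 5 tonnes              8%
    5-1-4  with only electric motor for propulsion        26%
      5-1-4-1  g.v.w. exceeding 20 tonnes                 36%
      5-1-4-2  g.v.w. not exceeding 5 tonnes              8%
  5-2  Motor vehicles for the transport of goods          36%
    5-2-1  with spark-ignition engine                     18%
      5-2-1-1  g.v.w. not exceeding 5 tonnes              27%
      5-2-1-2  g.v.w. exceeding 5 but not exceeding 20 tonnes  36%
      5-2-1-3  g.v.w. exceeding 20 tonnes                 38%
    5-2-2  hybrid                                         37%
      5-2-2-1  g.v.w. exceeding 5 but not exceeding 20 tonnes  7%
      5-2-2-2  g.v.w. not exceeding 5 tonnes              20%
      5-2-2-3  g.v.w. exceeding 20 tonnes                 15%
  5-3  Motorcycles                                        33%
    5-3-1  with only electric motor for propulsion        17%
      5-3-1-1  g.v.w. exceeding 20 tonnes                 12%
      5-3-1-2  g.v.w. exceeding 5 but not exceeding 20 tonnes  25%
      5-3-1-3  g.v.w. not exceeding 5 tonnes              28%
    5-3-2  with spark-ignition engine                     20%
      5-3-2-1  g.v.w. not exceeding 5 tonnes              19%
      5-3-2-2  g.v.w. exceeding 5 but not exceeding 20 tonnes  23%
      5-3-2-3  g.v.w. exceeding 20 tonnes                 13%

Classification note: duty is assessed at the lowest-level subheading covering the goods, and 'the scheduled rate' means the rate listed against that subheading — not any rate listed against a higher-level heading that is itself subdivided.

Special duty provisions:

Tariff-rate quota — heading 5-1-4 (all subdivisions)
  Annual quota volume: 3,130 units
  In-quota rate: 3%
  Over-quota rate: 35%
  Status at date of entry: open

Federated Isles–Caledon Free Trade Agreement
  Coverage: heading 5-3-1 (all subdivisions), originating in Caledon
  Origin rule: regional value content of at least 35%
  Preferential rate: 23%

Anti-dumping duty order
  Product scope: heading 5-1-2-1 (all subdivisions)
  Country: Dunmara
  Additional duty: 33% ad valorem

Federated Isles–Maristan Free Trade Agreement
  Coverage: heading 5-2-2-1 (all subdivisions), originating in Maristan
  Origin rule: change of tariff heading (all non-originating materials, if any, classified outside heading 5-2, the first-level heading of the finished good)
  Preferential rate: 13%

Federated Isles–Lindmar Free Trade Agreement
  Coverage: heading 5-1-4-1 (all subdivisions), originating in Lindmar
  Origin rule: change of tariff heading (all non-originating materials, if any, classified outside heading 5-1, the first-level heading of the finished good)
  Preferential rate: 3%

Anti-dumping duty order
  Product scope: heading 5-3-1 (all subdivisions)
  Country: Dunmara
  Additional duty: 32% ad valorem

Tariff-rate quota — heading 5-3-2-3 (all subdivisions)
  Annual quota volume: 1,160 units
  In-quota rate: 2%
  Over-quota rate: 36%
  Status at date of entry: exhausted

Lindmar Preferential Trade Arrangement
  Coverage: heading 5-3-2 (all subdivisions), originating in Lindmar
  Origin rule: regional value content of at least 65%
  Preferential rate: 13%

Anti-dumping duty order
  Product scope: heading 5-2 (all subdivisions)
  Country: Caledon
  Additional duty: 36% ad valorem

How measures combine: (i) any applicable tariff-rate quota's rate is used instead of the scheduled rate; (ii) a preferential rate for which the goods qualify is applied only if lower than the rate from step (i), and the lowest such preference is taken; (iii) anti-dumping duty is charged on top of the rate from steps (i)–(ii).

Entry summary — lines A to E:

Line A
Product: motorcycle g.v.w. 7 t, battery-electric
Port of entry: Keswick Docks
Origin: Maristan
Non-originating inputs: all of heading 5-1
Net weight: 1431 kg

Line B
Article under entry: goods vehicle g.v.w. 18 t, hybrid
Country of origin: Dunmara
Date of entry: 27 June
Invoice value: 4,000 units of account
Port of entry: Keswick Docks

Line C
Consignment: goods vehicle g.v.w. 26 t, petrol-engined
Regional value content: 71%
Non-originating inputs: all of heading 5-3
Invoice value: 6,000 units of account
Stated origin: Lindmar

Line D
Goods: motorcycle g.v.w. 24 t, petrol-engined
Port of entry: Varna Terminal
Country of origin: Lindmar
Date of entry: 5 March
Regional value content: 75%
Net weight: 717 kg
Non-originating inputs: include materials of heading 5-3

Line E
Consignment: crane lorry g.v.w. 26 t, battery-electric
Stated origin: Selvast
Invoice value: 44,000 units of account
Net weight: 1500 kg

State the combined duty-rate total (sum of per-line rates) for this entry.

Line A: motorcycle → 5-3; battery-electric → 5-3-1; g.v.w. 7 t → 5-3-1-2. Scheduled 25%. Maristan agreement on 5-2-2-1: 5-3-1-2 not covered. → 25%.
Line B: goods vehicle → 5-2; hybrid → 5-2-2; g.v.w. 18 t → 5-2-2-1. Scheduled 7%. No special measure applies. → 7%.
Line C: goods vehicle → 5-2; petrol-engined → 5-2-1; g.v.w. 26 t → 5-2-1-3. Scheduled 38%. Lindmar agreement on 5-1-4-1: 5-2-1-3 not covered; Lindmar agreement on 5-3-2: 5-2-1-3 not covered. → 38%.
Line D: motorcycle → 5-3; petrol-engined → 5-3-2; g.v.w. 24 t → 5-3-2-3. Scheduled 13%. quota on 5-3-2-3 exhausted → over-quota 36%; Lindmar agreement on 5-1-4-1: 5-3-2-3 not covered; Lindmar agreement on 5-3-2: RVC ≥ 65% → 13% available; preferential 13%. → 13%.
Line E: crane lorry → 5-1; battery-electric → 5-1-4; g.v.w. 26 t → 5-1-4-1. Scheduled 36%. quota on 5-1-4 open → in-quota 3%. → 3%.
Sum: 25% + 7% + 38% + 13% + 3% = 86%.

86%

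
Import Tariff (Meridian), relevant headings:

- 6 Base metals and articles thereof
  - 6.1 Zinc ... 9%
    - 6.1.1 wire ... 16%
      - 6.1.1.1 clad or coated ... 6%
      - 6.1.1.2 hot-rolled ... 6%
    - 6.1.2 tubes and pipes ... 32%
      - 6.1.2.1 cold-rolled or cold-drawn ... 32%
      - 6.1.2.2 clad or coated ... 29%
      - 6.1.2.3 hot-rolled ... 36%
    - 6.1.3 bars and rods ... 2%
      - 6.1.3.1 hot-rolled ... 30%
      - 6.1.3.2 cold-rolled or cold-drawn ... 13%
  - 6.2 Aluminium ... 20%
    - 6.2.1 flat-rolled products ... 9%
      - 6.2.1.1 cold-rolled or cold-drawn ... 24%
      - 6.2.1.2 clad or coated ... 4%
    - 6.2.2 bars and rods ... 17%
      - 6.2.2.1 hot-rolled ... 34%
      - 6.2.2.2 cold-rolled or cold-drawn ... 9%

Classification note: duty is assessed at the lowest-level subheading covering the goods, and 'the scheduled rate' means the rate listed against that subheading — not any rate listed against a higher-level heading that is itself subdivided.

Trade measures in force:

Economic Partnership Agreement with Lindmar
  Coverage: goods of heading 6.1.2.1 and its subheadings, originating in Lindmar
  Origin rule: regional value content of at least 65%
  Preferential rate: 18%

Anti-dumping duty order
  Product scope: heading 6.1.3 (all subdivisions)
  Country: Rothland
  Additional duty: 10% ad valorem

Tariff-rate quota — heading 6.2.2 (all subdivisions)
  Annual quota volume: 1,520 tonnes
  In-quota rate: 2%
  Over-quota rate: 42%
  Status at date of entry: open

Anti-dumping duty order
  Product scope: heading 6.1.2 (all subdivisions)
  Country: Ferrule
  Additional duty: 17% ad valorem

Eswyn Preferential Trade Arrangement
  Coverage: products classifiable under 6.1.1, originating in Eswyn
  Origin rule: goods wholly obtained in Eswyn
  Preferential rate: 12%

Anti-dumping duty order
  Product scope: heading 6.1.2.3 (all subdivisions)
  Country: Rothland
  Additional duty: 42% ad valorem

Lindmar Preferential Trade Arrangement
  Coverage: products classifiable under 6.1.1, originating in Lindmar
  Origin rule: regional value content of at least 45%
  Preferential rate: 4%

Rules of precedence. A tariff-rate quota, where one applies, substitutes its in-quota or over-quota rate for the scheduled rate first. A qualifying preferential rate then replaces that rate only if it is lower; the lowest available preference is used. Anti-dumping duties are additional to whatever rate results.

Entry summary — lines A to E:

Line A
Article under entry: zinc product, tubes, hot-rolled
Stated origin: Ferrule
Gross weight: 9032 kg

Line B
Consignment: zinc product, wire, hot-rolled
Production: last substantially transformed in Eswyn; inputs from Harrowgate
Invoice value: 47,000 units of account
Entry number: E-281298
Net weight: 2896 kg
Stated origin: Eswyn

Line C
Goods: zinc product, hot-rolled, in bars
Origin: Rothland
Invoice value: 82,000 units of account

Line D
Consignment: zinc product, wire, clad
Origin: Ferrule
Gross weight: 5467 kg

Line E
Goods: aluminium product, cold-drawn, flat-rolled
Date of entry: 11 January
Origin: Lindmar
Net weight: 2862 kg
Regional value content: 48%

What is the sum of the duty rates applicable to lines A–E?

Line A: zinc → 6.1; tubes → 6.1.2; hot-rolled → 6.1.2.3. Scheduled 36%. anti-dumping (Ferrule, 6.1.2): +17%; total 36% + 17% = 53%. → 53%.
Line B: zinc → 6.1; wire → 6.1.1; hot-rolled → 6.1.1.2. Scheduled 6%. Eswyn agreement on 6.1.1: not wholly obtained. → 6%.
Line C: zinc → 6.1; in bars → 6.1.3; hot-rolled → 6.1.3.1. Scheduled 30%. anti-dumping (Rothland, 6.1.3): +10%; total 30% + 10% = 40%. → 40%.
Line D: zinc → 6.1; wire → 6.1.1; clad → 6.1.1.1. Scheduled 6%. No special measure applies. → 6%.
Line E: aluminium → 6.2; flat-rolled → 6.2.1; cold-drawn → 6.2.1.1. Scheduled 24%. Lindmar agreement on 6.1.2.1: 6.2.1.1 not covered; Lindmar agreement on 6.1.1: 6.2.1.1 not covered. → 24%.
Sum: 53% + 6% + 40% + 6% + 24% = 129%.

129%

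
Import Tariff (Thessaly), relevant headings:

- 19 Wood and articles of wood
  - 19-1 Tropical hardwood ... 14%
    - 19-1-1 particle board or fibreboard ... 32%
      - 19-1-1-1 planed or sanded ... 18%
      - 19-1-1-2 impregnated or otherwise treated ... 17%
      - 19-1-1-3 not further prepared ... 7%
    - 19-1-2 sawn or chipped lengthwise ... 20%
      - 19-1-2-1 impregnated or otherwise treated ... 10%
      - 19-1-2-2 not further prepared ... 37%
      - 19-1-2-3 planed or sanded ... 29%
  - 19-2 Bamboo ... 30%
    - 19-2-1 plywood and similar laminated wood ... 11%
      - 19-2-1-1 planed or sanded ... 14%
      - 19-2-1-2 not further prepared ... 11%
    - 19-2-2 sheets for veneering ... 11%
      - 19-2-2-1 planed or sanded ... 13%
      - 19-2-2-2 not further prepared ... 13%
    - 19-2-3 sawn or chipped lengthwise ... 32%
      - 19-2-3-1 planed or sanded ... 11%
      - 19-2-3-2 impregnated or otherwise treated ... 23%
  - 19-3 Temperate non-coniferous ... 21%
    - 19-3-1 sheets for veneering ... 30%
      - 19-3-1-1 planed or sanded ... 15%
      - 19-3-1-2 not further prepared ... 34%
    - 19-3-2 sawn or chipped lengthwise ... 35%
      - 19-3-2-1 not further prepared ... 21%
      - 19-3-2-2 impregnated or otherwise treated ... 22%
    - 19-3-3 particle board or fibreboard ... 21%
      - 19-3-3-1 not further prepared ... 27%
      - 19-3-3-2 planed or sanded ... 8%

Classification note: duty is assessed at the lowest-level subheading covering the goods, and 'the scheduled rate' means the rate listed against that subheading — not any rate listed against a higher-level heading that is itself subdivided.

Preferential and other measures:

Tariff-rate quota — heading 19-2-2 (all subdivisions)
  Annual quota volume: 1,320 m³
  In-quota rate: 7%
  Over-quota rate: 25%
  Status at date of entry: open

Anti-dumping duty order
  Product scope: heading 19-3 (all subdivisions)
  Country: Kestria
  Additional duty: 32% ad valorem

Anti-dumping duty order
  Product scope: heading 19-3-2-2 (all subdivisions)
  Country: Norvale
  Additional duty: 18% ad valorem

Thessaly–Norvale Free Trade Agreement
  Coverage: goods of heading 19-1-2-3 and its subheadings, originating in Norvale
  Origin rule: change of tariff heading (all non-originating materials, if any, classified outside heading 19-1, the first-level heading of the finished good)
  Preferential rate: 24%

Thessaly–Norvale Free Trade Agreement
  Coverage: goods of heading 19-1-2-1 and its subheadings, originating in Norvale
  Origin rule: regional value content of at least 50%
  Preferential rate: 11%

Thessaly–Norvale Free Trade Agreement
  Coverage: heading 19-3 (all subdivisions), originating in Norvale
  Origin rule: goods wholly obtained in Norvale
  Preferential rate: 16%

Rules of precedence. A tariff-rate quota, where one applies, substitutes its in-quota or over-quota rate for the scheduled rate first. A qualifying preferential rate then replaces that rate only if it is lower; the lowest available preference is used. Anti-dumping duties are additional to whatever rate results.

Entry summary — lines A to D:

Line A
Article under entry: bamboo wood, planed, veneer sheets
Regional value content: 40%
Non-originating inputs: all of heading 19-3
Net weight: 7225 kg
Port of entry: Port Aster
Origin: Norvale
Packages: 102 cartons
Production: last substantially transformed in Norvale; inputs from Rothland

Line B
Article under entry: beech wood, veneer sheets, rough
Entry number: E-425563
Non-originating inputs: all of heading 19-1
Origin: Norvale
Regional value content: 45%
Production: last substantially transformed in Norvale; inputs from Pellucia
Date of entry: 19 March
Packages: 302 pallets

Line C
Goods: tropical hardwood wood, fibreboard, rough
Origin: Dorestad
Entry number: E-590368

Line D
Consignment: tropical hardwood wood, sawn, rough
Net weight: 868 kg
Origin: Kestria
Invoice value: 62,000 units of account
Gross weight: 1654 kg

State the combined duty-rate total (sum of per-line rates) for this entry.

Line A: bamboo → 19-2; veneer sheets → 19-2-2; planed → 19-2-2-1. Scheduled 13%. quota on 19-2-2 open → in-quota 7%; Norvale agreement on 19-1-2-3: 19-2-2-1 not covered; Norvale agreement on 19-1-2-1: 19-2-2-1 not covered; Norvale agreement on 19-3: 19-2-2-1 not covered. → 7%.
Line B: beech → 19-3; veneer sheets → 19-3-1; rough → 19-3-1-2. Scheduled 34%. Norvale agreement on 19-1-2-3: 19-3-1-2 not covered; Norvale agreement on 19-1-2-1: 19-3-1-2 not covered; Norvale agreement on 19-3: not wholly obtained. → 34%.
Line C: tropical hardwood → 19-1; fibreboard → 19-1-1; rough → 19-1-1-3. Scheduled 7%. No special measure applies. → 7%.
Line D: tropical hardwood → 19-1; sawn → 19-1-2; rough → 19-1-2-2. Scheduled 37%. No special measure applies. → 37%.
Sum: 7% + 34% + 7% + 37% = 85%.

85%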